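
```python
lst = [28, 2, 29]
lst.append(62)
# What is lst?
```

[28, 2, 29, 62]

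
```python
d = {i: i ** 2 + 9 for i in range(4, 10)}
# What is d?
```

{4: 25, 5: 34, 6: 45, 7: 58, 8: 73, 9: 90}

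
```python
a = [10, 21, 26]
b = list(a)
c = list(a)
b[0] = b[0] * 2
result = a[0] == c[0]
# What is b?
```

After line 1: a = [10, 21, 26]
After line 2 (b = list(a), copy): a = [10, 21, 26], b = [10, 21, 26]
After line 3 (c = list(a) is a copy, new object): c = [10, 21, 26]
After line 4 (b[0] = 10 * 2 = 20; only b mutates (copy)): a = [10, 21, 26], b = [20, 21, 26], c = [10, 21, 26]
After line 5 (a[0] = 10, c[0] = 10; result = True)

[20, 21, 26]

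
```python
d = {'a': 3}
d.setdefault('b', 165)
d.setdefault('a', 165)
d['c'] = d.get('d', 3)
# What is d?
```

After line 1: d = {'a': 3}
After line 2 (setdefault adds 'b'=165): d = {'a': 3, 'b': 165}
After line 3 (setdefault 'a' no-op, already exists): d = {'a': 3, 'b': 165}
After line 4 (get('d', 3) returns default since 'd' not in d): d = {'a': 3, 'b': 165, 'c': 3}

{'a': 3, 'b': 165, 'c': 3}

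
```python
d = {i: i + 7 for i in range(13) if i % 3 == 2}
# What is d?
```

{2: 9, 5: 12, 8: 15, 11: 18}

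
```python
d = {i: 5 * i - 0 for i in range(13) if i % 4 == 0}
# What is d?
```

{0: 0, 4: 20, 8: 40, 12: 60}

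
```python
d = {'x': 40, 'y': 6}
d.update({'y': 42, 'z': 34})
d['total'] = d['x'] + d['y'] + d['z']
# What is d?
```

After line 1: d = {'x': 40, 'y': 6}
After line 2 (y overwritten, z added): d = {'x': 40, 'y': 42, 'z': 34}
After line 3 (total = 40 + 42 + 34 = 116): d = {'x': 40, 'y': 42, 'z': 34, 'total': 116}

{'x': 40, 'y': 42, 'z': 34, 'total': 116}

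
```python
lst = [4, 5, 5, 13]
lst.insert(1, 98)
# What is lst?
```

[4, 98, 5, 5, 13]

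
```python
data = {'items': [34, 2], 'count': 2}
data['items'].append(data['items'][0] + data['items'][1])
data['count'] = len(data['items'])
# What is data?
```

After line 1: data = {'items': [34, 2], 'count': 2}
After line 2 (append 34 + 2 = 36): data = {'items': [34, 2, 36], 'count': 2}
After line 3 (count = len(items) = 3): data = {'items': [34, 2, 36], 'count': 3}

{'items': [34, 2, 36], 'count': 3}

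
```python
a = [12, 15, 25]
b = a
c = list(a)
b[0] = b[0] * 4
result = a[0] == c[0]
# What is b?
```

After line 1: a = [12, 15, 25]
After line 2 (b = a, alias): a = [12, 15, 25], b = [12, 15, 25]
After line 3 (c = list(a) is a copy, new object): c = [12, 15, 25]
After line 4 (b[0] = 12 * 4 = 48; mutates shared a/b): a = b = [48, 15, 25], c = [12, 15, 25]
After line 5 (a[0] = 48, c[0] = 12; result = False)

[48, 15, 25]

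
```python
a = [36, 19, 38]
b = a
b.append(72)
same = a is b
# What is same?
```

After line 1: a = [36, 19, 38]
After line 2 (b = a is an alias, same object): a = [36, 19, 38], b = [36, 19, 38]
After line 3 (b.append mutates the shared list): a = [36, 19, 38, 72], b = [36, 19, 38, 72]
After line 4 (same = a is b; same object -> True): same = True

True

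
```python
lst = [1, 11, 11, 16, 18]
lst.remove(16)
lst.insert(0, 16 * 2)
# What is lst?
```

After line 1: lst = [1, 11, 11, 16, 18]
After line 2 (remove first 16): lst = [1, 11, 11, 18]
After line 3 (insert 32 at index 0): lst = [32, 1, 11, 11, 18]

[32, 1, 11, 11, 18]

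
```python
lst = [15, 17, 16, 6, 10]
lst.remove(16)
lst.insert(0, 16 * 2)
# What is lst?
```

After line 1: lst = [15, 17, 16, 6, 10]
After line 2 (remove first 16): lst = [15, 17, 6, 10]
After line 3 (insert 32 at index 0): lst = [32, 15, 17, 6, 10]

[32, 15, 17, 6, 10]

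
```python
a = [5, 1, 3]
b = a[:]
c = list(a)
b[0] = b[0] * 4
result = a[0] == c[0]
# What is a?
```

After line 1: a = [5, 1, 3]
After line 2 (b = a[:], copy): a = [5, 1, 3], b = [5, 1, 3]
After line 3 (c = list(a) is a copy, new object): c = [5, 1, 3]
After line 4 (b[0] = 5 * 4 = 20; only b mutates (copy)): a = [5, 1, 3], b = [20, 1, 3], c = [5, 1, 3]
After line 5 (a[0] = 5, c[0] = 5; result = True)

[5, 1, 3]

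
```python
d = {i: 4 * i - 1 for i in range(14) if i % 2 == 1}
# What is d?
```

{1: 3, 3: 11, 5: 19, 7: 27, 9: 35, 11: 43, 13: 51}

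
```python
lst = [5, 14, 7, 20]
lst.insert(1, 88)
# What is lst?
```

[5, 88, 14, 7, 20]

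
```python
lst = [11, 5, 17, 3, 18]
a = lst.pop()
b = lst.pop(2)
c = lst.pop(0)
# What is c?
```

After line 1: lst = [11, 5, 17, 3, 18]
After line 2 (pop() -> a = 18): lst = [11, 5, 17, 3]
After line 3 (pop(2) -> b = 17): lst = [11, 5, 3]
After line 4 (pop(0) -> c = 11): lst = [5, 3]

11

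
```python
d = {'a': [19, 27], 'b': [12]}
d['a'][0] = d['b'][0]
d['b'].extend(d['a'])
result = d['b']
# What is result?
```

After line 1: d = {'a': [19, 27], 'b': [12]}
After line 2 (a[0] = b[0] = 12): d = {'a': [12, 27], 'b': [12]}
After line 3 (b.extend(a) appends [12, 27]): d = {'a': [12, 27], 'b': [12, 12, 27]}
After line 4: result = d['b'] = [12, 12, 27]

[12, 12, 27]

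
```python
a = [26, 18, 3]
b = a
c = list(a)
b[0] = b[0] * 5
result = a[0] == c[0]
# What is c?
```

After line 1: a = [26, 18, 3]
After line 2 (b = a, alias): a = [26, 18, 3], b = [26, 18, 3]
After line 3 (c = list(a) is a copy, new object): c = [26, 18, 3]
After line 4 (b[0] = 26 * 5 = 130; mutates shared a/b): a = b = [130, 18, 3], c = [26, 18, 3]
After line 5 (a[0] = 130, c[0] = 26; result = False)

[26, 18, 3]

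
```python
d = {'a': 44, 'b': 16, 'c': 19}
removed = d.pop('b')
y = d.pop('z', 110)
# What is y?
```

After line 1: d = {'a': 44, 'b': 16, 'c': 19}
After line 2 (pop 'b' returns 16): d = {'a': 44, 'c': 19}, removed = 16
After line 3 (pop 'z' missing, returns default 110): d = {'a': 44, 'c': 19}, y = 110

110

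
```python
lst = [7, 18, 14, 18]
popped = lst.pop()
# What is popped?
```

18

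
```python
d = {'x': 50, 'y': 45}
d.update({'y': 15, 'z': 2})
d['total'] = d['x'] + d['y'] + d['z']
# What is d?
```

After line 1: d = {'x': 50, 'y': 45}
After line 2 (y overwritten, z added): d = {'x': 50, 'y': 15, 'z': 2}
After line 3 (total = 50 + 15 + 2 = 67): d = {'x': 50, 'y': 15, 'z': 2, 'total': 67}

{'x': 50, 'y': 15, 'z': 2, 'total': 67}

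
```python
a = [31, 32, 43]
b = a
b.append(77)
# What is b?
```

After line 1: a = [31, 32, 43]
After line 2 (b = a is an alias, same object): a = [31, 32, 43], b = [31, 32, 43]
After line 3 (b.append mutates the shared list): a = [31, 32, 43, 77], b = [31, 32, 43, 77]

[31, 32, 43, 77]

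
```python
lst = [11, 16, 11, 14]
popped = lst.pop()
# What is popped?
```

14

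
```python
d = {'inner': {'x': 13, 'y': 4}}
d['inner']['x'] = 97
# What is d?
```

After line 1: d = {'inner': {'x': 13, 'y': 4}}
After line 2 (inner x overwritten): d = {'inner': {'x': 97, 'y': 4}}

{'inner': {'x': 97, 'y': 4}}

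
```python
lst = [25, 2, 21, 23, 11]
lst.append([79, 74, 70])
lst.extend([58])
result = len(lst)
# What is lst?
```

After line 1: lst = [25, 2, 21, 23, 11]
After line 2 (append adds [79, 74, 70] as single element): lst = [25, 2, 21, 23, 11, [79, 74, 70]]
After line 3 (extend unpacks [58], adds 58): lst = [25, 2, 21, 23, 11, [79, 74, 70], 58]
After line 4: result = len(lst) = 7

[25, 2, 21, 23, 11, [79, 74, 70], 58]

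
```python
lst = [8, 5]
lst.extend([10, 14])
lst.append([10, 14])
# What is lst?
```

After line 1: lst = [8, 5]
After line 2 (extend unpacks [10, 14]): lst = [8, 5, 10, 14]
After line 3 (append adds [10, 14] as single element): lst = [8, 5, 10, 14, [10, 14]]

[8, 5, 10, 14, [10, 14]]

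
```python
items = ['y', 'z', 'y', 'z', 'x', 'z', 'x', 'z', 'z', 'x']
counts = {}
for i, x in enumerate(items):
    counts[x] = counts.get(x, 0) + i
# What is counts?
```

Initial: counts = {}, items = ['y', 'z', 'y', 'z', 'x', 'z', 'x', 'z', 'z', 'x']
i=0, x='y': counts = {'y': 0}
i=1, x='z': counts = {'y': 0, 'z': 1}
i=2, x='y': counts = {'y': 2, 'z': 1}
i=3, x='z': counts = {'y': 2, 'z': 4}
i=4, x='x': counts = {'y': 2, 'z': 4, 'x': 4}
i=5, x='z': counts = {'y': 2, 'z': 9, 'x': 4}
i=6, x='x': counts = {'y': 2, 'z': 9, 'x': 10}
i=7, x='z': counts = {'y': 2, 'z': 16, 'x': 10}
i=8, x='z': counts = {'y': 2, 'z': 24, 'x': 10}
i=9, x='x': counts = {'y': 2, 'z': 24, 'x': 19}

{'y': 2, 'z': 24, 'x': 19}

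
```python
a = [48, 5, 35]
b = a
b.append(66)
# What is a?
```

After line 1: a = [48, 5, 35]
After line 2 (b = a is an alias, same object): a = [48, 5, 35], b = [48, 5, 35]
After line 3 (b.append mutates the shared list): a = [48, 5, 35, 66], b = [48, 5, 35, 66]

[48, 5, 35, 66]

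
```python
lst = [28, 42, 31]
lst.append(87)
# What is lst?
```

[28, 42, 31, 87]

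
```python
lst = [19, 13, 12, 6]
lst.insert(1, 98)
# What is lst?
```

[19, 98, 13, 12, 6]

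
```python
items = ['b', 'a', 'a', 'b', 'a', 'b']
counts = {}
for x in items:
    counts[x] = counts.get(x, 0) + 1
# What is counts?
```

Initial: counts = {}, items = ['b', 'a', 'a', 'b', 'a', 'b']
See 'b': counts = {'b': 1}
See 'a': counts = {'b': 1, 'a': 1}
See 'a': counts = {'b': 1, 'a': 2}
See 'b': counts = {'b': 2, 'a': 2}
See 'a': counts = {'b': 2, 'a': 3}
See 'b': counts = {'b': 3, 'a': 3}

{'b': 3, 'a': 3}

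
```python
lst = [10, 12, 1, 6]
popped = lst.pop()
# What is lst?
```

[10, 12, 1]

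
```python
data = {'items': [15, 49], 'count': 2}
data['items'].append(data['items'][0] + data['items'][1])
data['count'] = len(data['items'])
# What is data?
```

After line 1: data = {'items': [15, 49], 'count': 2}
After line 2 (append 15 + 49 = 64): data = {'items': [15, 49, 64], 'count': 2}
After line 3 (count = len(items) = 3): data = {'items': [15, 49, 64], 'count': 3}

{'items': [15, 49, 64], 'count': 3}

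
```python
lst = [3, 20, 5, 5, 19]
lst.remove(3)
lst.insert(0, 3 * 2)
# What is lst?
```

After line 1: lst = [3, 20, 5, 5, 19]
After line 2 (remove first 3): lst = [20, 5, 5, 19]
After line 3 (insert 6 at index 0): lst = [6, 20, 5, 5, 19]

[6, 20, 5, 5, 19]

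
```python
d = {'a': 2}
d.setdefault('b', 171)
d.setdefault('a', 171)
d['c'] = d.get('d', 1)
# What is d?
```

After line 1: d = {'a': 2}
After line 2 (setdefault adds 'b'=171): d = {'a': 2, 'b': 171}
After line 3 (setdefault 'a' no-op, already exists): d = {'a': 2, 'b': 171}
After line 4 (get('d', 1) returns default since 'd' not in d): d = {'a': 2, 'b': 171, 'c': 1}

{'a': 2, 'b': 171, 'c': 1}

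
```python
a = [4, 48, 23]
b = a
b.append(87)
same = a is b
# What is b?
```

After line 1: a = [4, 48, 23]
After line 2 (b = a is an alias, same object): a = [4, 48, 23], b = [4, 48, 23]
After line 3 (b.append mutates the shared list): a = [4, 48, 23, 87], b = [4, 48, 23, 87]
After line 4 (same = a is b; same object -> True): same = True

[4, 48, 23, 87]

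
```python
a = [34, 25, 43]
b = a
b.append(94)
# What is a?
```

After line 1: a = [34, 25, 43]
After line 2 (b = a is an alias, same object): a = [34, 25, 43], b = [34, 25, 43]
After line 3 (b.append mutates the shared list): a = [34, 25, 43, 94], b = [34, 25, 43, 94]

[34, 25, 43, 94]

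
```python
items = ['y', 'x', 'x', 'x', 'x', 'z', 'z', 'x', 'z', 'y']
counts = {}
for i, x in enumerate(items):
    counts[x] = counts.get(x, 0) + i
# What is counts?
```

Initial: counts = {}, items = ['y', 'x', 'x', 'x', 'x', 'z', 'z', 'x', 'z', 'y']
i=0, x='y': counts = {'y': 0}
i=1, x='x': counts = {'y': 0, 'x': 1}
i=2, x='x': counts = {'y': 0, 'x': 3}
i=3, x='x': counts = {'y': 0, 'x': 6}
i=4, x='x': counts = {'y': 0, 'x': 10}
i=5, x='z': counts = {'y': 0, 'x': 10, 'z': 5}
i=6, x='z': counts = {'y': 0, 'x': 10, 'z': 11}
i=7, x='x': counts = {'y': 0, 'x': 17, 'z': 11}
i=8, x='z': counts = {'y': 0, 'x': 17, 'z': 19}
i=9, x='y': counts = {'y': 9, 'x': 17, 'z': 19}

{'y': 9, 'x': 17, 'z': 19}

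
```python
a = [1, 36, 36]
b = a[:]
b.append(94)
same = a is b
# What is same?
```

After line 1: a = [1, 36, 36]
After line 2 (b = a[:] is a shallow copy, new object): a = [1, 36, 36], b = [1, 36, 36]
After line 3 (append only mutates b): a = [1, 36, 36], b = [1, 36, 36, 94]
After line 4 (same = a is b; different objects -> False): same = False

False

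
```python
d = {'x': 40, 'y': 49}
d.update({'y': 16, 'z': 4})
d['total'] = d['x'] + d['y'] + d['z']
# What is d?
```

After line 1: d = {'x': 40, 'y': 49}
After line 2 (y overwritten, z added): d = {'x': 40, 'y': 16, 'z': 4}
After line 3 (total = 40 + 16 + 4 = 60): d = {'x': 40, 'y': 16, 'z': 4, 'total': 60}

{'x': 40, 'y': 16, 'z': 4, 'total': 60}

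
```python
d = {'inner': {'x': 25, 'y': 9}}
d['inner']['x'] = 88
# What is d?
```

After line 1: d = {'inner': {'x': 25, 'y': 9}}
After line 2 (inner x overwritten): d = {'inner': {'x': 88, 'y': 9}}

{'inner': {'x': 88, 'y': 9}}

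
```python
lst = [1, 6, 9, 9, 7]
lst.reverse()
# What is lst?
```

[7, 9, 9, 6, 1]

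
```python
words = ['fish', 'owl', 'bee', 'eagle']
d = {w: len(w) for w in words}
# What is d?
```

{'fish': 4, 'owl': 3, 'bee': 3, 'eagle': 5}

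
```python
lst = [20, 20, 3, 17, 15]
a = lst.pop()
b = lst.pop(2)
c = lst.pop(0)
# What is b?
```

After line 1: lst = [20, 20, 3, 17, 15]
After line 2 (pop() -> a = 15): lst = [20, 20, 3, 17]
After line 3 (pop(2) -> b = 3): lst = [20, 20, 17]
After line 4 (pop(0) -> c = 20): lst = [20, 17]

3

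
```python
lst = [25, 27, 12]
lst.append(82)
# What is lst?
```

[25, 27, 12, 82]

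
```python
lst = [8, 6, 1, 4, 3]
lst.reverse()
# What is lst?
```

[3, 4, 1, 6, 8]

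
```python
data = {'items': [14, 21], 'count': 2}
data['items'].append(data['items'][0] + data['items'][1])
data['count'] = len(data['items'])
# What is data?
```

After line 1: data = {'items': [14, 21], 'count': 2}
After line 2 (append 14 + 21 = 35): data = {'items': [14, 21, 35], 'count': 2}
After line 3 (count = len(items) = 3): data = {'items': [14, 21, 35], 'count': 3}

{'items': [14, 21, 35], 'count': 3}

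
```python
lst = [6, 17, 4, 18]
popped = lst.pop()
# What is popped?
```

18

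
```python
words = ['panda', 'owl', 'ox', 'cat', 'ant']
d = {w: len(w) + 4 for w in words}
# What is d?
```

{'panda': 9, 'owl': 7, 'ox': 6, 'cat': 7, 'ant': 7}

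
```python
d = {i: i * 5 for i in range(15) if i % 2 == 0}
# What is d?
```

{0: 0, 2: 10, 4: 20, 6: 30, 8: 40, 10: 50, 12: 60, 14: 70}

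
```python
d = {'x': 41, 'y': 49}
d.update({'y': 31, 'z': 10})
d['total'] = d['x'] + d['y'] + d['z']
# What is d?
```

After line 1: d = {'x': 41, 'y': 49}
After line 2 (y overwritten, z added): d = {'x': 41, 'y': 31, 'z': 10}
After line 3 (total = 41 + 31 + 10 = 82): d = {'x': 41, 'y': 31, 'z': 10, 'total': 82}

{'x': 41, 'y': 31, 'z': 10, 'total': 82}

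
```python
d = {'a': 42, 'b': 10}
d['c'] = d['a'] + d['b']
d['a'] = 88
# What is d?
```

After line 1: d = {'a': 42, 'b': 10}
After line 2 (d['c'] = 42 + 10): d = {'a': 42, 'b': 10, 'c': 52}
After line 3: d = {'a': 88, 'b': 10, 'c': 52}

{'a': 88, 'b': 10, 'c': 52}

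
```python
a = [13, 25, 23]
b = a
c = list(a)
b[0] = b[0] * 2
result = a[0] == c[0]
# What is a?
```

After line 1: a = [13, 25, 23]
After line 2 (b = a, alias): a = [13, 25, 23], b = [13, 25, 23]
After line 3 (c = list(a) is a copy, new object): c = [13, 25, 23]
After line 4 (b[0] = 13 * 2 = 26; mutates shared a/b): a = b = [26, 25, 23], c = [13, 25, 23]
After line 5 (a[0] = 26, c[0] = 13; result = False)

[26, 25, 23]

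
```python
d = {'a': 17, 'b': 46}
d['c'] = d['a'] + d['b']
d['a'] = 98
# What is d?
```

After line 1: d = {'a': 17, 'b': 46}
After line 2 (d['c'] = 17 + 46): d = {'a': 17, 'b': 46, 'c': 63}
After line 3: d = {'a': 98, 'b': 46, 'c': 63}

{'a': 98, 'b': 46, 'c': 63}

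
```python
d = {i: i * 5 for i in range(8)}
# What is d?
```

{0: 0, 1: 5, 2: 10, 3: 15, 4: 20, 5: 25, 6: 30, 7: 35}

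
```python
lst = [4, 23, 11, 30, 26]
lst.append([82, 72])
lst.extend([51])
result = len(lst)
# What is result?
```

After line 1: lst = [4, 23, 11, 30, 26]
After line 2 (append adds [82, 72] as single element): lst = [4, 23, 11, 30, 26, [82, 72]]
After line 3 (extend unpacks [51], adds 51): lst = [4, 23, 11, 30, 26, [82, 72], 51]
After line 4: result = len(lst) = 7

7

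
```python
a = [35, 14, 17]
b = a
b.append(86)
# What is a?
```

After line 1: a = [35, 14, 17]
After line 2 (b = a is an alias, same object): a = [35, 14, 17], b = [35, 14, 17]
After line 3 (b.append mutates the shared list): a = [35, 14, 17, 86], b = [35, 14, 17, 86]

[35, 14, 17, 86]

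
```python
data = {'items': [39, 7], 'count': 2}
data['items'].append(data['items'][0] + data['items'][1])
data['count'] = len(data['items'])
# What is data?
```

After line 1: data = {'items': [39, 7], 'count': 2}
After line 2 (append 39 + 7 = 46): data = {'items': [39, 7, 46], 'count': 2}
After line 3 (count = len(items) = 3): data = {'items': [39, 7, 46], 'count': 3}

{'items': [39, 7, 46], 'count': 3}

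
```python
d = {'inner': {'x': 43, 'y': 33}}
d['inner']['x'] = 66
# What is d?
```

After line 1: d = {'inner': {'x': 43, 'y': 33}}
After line 2 (inner x overwritten): d = {'inner': {'x': 66, 'y': 33}}

{'inner': {'x': 66, 'y': 33}}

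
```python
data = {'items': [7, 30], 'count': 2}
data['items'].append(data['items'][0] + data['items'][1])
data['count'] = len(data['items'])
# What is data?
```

After line 1: data = {'items': [7, 30], 'count': 2}
After line 2 (append 7 + 30 = 37): data = {'items': [7, 30, 37], 'count': 2}
After line 3 (count = len(items) = 3): data = {'items': [7, 30, 37], 'count': 3}

{'items': [7, 30, 37], 'count': 3}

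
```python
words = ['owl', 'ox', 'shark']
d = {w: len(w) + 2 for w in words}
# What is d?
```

{'owl': 5, 'ox': 4, 'shark': 7}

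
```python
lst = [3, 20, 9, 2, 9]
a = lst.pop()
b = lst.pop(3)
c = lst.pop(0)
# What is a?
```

After line 1: lst = [3, 20, 9, 2, 9]
After line 2 (pop() -> a = 9): lst = [3, 20, 9, 2]
After line 3 (pop(3) -> b = 2): lst = [3, 20, 9]
After line 4 (pop(0) -> c = 3): lst = [20, 9]

9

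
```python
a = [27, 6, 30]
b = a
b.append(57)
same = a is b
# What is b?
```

After line 1: a = [27, 6, 30]
After line 2 (b = a is an alias, same object): a = [27, 6, 30], b = [27, 6, 30]
After line 3 (b.append mutates the shared list): a = [27, 6, 30, 57], b = [27, 6, 30, 57]
After line 4 (same = a is b; same object -> True): same = True

[27, 6, 30, 57]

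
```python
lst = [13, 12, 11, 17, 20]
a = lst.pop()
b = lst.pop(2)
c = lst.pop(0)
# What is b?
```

After line 1: lst = [13, 12, 11, 17, 20]
After line 2 (pop() -> a = 20): lst = [13, 12, 11, 17]
After line 3 (pop(2) -> b = 11): lst = [13, 12, 17]
After line 4 (pop(0) -> c = 13): lst = [12, 17]

11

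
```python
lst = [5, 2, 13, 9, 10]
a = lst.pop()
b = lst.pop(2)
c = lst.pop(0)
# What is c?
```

After line 1: lst = [5, 2, 13, 9, 10]
After line 2 (pop() -> a = 10): lst = [5, 2, 13, 9]
After line 3 (pop(2) -> b = 13): lst = [5, 2, 9]
After line 4 (pop(0) -> c = 5): lst = [2, 9]

5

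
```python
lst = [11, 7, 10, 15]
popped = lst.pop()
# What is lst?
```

[11, 7, 10]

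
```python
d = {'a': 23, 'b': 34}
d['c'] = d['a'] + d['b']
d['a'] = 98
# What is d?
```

After line 1: d = {'a': 23, 'b': 34}
After line 2 (d['c'] = 23 + 34): d = {'a': 23, 'b': 34, 'c': 57}
After line 3: d = {'a': 98, 'b': 34, 'c': 57}

{'a': 98, 'b': 34, 'c': 57}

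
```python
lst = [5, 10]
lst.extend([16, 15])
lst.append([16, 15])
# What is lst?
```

After line 1: lst = [5, 10]
After line 2 (extend unpacks [16, 15]): lst = [5, 10, 16, 15]
After line 3 (append adds [16, 15] as single element): lst = [5, 10, 16, 15, [16, 15]]

[5, 10, 16, 15, [16, 15]]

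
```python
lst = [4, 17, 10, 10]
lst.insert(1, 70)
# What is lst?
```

[4, 70, 17, 10, 10]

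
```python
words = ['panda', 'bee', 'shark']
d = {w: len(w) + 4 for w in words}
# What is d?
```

{'panda': 9, 'bee': 7, 'shark': 9}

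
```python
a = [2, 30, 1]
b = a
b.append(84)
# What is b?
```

After line 1: a = [2, 30, 1]
After line 2 (b = a is an alias, same object): a = [2, 30, 1], b = [2, 30, 1]
After line 3 (b.append mutates the shared list): a = [2, 30, 1, 84], b = [2, 30, 1, 84]

[2, 30, 1, 84]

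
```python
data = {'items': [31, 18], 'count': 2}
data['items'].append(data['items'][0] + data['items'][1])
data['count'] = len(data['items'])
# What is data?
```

After line 1: data = {'items': [31, 18], 'count': 2}
After line 2 (append 31 + 18 = 49): data = {'items': [31, 18, 49], 'count': 2}
After line 3 (count = len(items) = 3): data = {'items': [31, 18, 49], 'count': 3}

{'items': [31, 18, 49], 'count': 3}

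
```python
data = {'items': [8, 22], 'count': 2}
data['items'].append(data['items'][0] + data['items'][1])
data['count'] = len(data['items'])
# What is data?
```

After line 1: data = {'items': [8, 22], 'count': 2}
After line 2 (append 8 + 22 = 30): data = {'items': [8, 22, 30], 'count': 2}
After line 3 (count = len(items) = 3): data = {'items': [8, 22, 30], 'count': 3}

{'items': [8, 22, 30], 'count': 3}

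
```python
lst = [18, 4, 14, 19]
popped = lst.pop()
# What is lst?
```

[18, 4, 14]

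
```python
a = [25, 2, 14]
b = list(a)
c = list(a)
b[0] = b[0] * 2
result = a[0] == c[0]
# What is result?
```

After line 1: a = [25, 2, 14]
After line 2 (b = list(a), copy): a = [25, 2, 14], b = [25, 2, 14]
After line 3 (c = list(a) is a copy, new object): c = [25, 2, 14]
After line 4 (b[0] = 25 * 2 = 50; only b mutates (copy)): a = [25, 2, 14], b = [50, 2, 14], c = [25, 2, 14]
After line 5 (a[0] = 25, c[0] = 25; result = True)

True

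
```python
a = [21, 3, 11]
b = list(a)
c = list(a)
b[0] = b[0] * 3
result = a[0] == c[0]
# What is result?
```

After line 1: a = [21, 3, 11]
After line 2 (b = list(a), copy): a = [21, 3, 11], b = [21, 3, 11]
After line 3 (c = list(a) is a copy, new object): c = [21, 3, 11]
After line 4 (b[0] = 21 * 3 = 63; only b mutates (copy)): a = [21, 3, 11], b = [63, 3, 11], c = [21, 3, 11]
After line 5 (a[0] = 21, c[0] = 21; result = True)

True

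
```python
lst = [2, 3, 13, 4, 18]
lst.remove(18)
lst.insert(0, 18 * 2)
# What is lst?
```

After line 1: lst = [2, 3, 13, 4, 18]
After line 2 (remove first 18): lst = [2, 3, 13, 4]
After line 3 (insert 36 at index 0): lst = [36, 2, 3, 13, 4]

[36, 2, 3, 13, 4]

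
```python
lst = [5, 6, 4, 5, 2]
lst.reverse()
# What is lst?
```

[2, 5, 4, 6, 5]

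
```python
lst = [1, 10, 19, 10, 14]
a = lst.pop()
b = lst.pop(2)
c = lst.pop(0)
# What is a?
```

After line 1: lst = [1, 10, 19, 10, 14]
After line 2 (pop() -> a = 14): lst = [1, 10, 19, 10]
After line 3 (pop(2) -> b = 19): lst = [1, 10, 10]
After line 4 (pop(0) -> c = 1): lst = [10, 10]

14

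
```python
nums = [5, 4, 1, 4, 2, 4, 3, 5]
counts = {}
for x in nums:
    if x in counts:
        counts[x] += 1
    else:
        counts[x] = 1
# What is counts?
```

Initial: counts = {}, nums = [5, 4, 1, 4, 2, 4, 3, 5]
See 5: counts = {5: 1}
See 4: counts = {5: 1, 4: 1}
See 1: counts = {5: 1, 4: 1, 1: 1}
See 4: counts = {5: 1, 4: 2, 1: 1}
See 2: counts = {5: 1, 4: 2, 1: 1, 2: 1}
See 4: counts = {5: 1, 4: 3, 1: 1, 2: 1}
See 3: counts = {5: 1, 4: 3, 1: 1, 2: 1, 3: 1}
See 5: counts = {5: 2, 4: 3, 1: 1, 2: 1, 3: 1}

{5: 2, 4: 3, 1: 1, 2: 1, 3: 1}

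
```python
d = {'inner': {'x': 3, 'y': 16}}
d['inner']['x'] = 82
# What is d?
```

After line 1: d = {'inner': {'x': 3, 'y': 16}}
After line 2 (inner x overwritten): d = {'inner': {'x': 82, 'y': 16}}

{'inner': {'x': 82, 'y': 16}}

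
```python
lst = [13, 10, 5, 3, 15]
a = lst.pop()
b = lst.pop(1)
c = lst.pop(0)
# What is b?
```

After line 1: lst = [13, 10, 5, 3, 15]
After line 2 (pop() -> a = 15): lst = [13, 10, 5, 3]
After line 3 (pop(1) -> b = 10): lst = [13, 5, 3]
After line 4 (pop(0) -> c = 13): lst = [5, 3]

10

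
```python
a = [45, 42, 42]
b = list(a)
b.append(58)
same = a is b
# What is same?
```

After line 1: a = [45, 42, 42]
After line 2 (b = list(a) is a shallow copy, new object): a = [45, 42, 42], b = [45, 42, 42]
After line 3 (append only mutates b): a = [45, 42, 42], b = [45, 42, 42, 58]
After line 4 (same = a is b; different objects -> False): same = False

False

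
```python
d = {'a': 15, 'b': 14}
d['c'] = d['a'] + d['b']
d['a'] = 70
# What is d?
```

After line 1: d = {'a': 15, 'b': 14}
After line 2 (d['c'] = 15 + 14): d = {'a': 15, 'b': 14, 'c': 29}
After line 3: d = {'a': 70, 'b': 14, 'c': 29}

{'a': 70, 'b': 14, 'c': 29}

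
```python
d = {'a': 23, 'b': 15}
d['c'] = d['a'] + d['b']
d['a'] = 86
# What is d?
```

After line 1: d = {'a': 23, 'b': 15}
After line 2 (d['c'] = 23 + 15): d = {'a': 23, 'b': 15, 'c': 38}
After line 3: d = {'a': 86, 'b': 15, 'c': 38}

{'a': 86, 'b': 15, 'c': 38}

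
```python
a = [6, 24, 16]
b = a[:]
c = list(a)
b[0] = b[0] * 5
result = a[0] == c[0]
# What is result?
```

After line 1: a = [6, 24, 16]
After line 2 (b = a[:], copy): a = [6, 24, 16], b = [6, 24, 16]
After line 3 (c = list(a) is a copy, new object): c = [6, 24, 16]
After line 4 (b[0] = 6 * 5 = 30; only b mutates (copy)): a = [6, 24, 16], b = [30, 24, 16], c = [6, 24, 16]
After line 5 (a[0] = 6, c[0] = 6; result = True)

True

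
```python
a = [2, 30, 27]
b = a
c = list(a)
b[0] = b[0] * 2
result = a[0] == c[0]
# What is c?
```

After line 1: a = [2, 30, 27]
After line 2 (b = a, alias): a = [2, 30, 27], b = [2, 30, 27]
After line 3 (c = list(a) is a copy, new object): c = [2, 30, 27]
After line 4 (b[0] = 2 * 2 = 4; mutates shared a/b): a = b = [4, 30, 27], c = [2, 30, 27]
After line 5 (a[0] = 4, c[0] = 2; result = False)

[2, 30, 27]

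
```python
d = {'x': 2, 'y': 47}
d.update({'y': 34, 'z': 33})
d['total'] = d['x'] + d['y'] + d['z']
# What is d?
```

After line 1: d = {'x': 2, 'y': 47}
After line 2 (y overwritten, z added): d = {'x': 2, 'y': 34, 'z': 33}
After line 3 (total = 2 + 34 + 33 = 69): d = {'x': 2, 'y': 34, 'z': 33, 'total': 69}

{'x': 2, 'y': 34, 'z': 33, 'total': 69}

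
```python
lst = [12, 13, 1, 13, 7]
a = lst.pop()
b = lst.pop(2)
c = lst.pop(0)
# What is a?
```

After line 1: lst = [12, 13, 1, 13, 7]
After line 2 (pop() -> a = 7): lst = [12, 13, 1, 13]
After line 3 (pop(2) -> b = 1): lst = [12, 13, 13]
After line 4 (pop(0) -> c = 12): lst = [13, 13]

7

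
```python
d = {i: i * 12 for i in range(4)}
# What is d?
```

{0: 0, 1: 12, 2: 24, 3: 36}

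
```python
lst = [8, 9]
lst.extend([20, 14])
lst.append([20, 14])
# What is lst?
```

After line 1: lst = [8, 9]
After line 2 (extend unpacks [20, 14]): lst = [8, 9, 20, 14]
After line 3 (append adds [20, 14] as single element): lst = [8, 9, 20, 14, [20, 14]]

[8, 9, 20, 14, [20, 14]]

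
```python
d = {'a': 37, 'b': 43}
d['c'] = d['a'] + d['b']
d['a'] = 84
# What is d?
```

After line 1: d = {'a': 37, 'b': 43}
After line 2 (d['c'] = 37 + 43): d = {'a': 37, 'b': 43, 'c': 80}
After line 3: d = {'a': 84, 'b': 43, 'c': 80}

{'a': 84, 'b': 43, 'c': 80}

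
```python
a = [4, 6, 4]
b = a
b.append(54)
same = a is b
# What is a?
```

After line 1: a = [4, 6, 4]
After line 2 (b = a is an alias, same object): a = [4, 6, 4], b = [4, 6, 4]
After line 3 (b.append mutates the shared list): a = [4, 6, 4, 54], b = [4, 6, 4, 54]
After line 4 (same = a is b; same object -> True): same = True

[4, 6, 4, 54]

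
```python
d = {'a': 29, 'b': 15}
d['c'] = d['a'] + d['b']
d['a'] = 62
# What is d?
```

After line 1: d = {'a': 29, 'b': 15}
After line 2 (d['c'] = 29 + 15): d = {'a': 29, 'b': 15, 'c': 44}
After line 3: d = {'a': 62, 'b': 15, 'c': 44}

{'a': 62, 'b': 15, 'c': 44}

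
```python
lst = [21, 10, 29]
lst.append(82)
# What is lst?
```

[21, 10, 29, 82]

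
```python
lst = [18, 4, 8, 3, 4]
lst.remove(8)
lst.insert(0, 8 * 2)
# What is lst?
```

After line 1: lst = [18, 4, 8, 3, 4]
After line 2 (remove first 8): lst = [18, 4, 3, 4]
After line 3 (insert 16 at index 0): lst = [16, 18, 4, 3, 4]

[16, 18, 4, 3, 4]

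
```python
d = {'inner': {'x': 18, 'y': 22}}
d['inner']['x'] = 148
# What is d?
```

After line 1: d = {'inner': {'x': 18, 'y': 22}}
After line 2 (inner x overwritten): d = {'inner': {'x': 148, 'y': 22}}

{'inner': {'x': 148, 'y': 22}}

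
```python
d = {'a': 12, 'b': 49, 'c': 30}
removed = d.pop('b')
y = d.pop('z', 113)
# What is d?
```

After line 1: d = {'a': 12, 'b': 49, 'c': 30}
After line 2 (pop 'b' returns 49): d = {'a': 12, 'c': 30}, removed = 49
After line 3 (pop 'z' missing, returns default 113): d = {'a': 12, 'c': 30}, y = 113

{'a': 12, 'c': 30}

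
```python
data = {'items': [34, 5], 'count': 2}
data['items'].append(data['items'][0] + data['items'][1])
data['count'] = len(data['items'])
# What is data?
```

After line 1: data = {'items': [34, 5], 'count': 2}
After line 2 (append 34 + 5 = 39): data = {'items': [34, 5, 39], 'count': 2}
After line 3 (count = len(items) = 3): data = {'items': [34, 5, 39], 'count': 3}

{'items': [34, 5, 39], 'count': 3}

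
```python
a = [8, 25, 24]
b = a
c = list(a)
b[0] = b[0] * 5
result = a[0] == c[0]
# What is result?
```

After line 1: a = [8, 25, 24]
After line 2 (b = a, alias): a = [8, 25, 24], b = [8, 25, 24]
After line 3 (c = list(a) is a copy, new object): c = [8, 25, 24]
After line 4 (b[0] = 8 * 5 = 40; mutates shared a/b): a = b = [40, 25, 24], c = [8, 25, 24]
After line 5 (a[0] = 40, c[0] = 8; result = False)

False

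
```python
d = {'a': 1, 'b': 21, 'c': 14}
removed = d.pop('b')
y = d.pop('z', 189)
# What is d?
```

After line 1: d = {'a': 1, 'b': 21, 'c': 14}
After line 2 (pop 'b' returns 21): d = {'a': 1, 'c': 14}, removed = 21
After line 3 (pop 'z' missing, returns default 189): d = {'a': 1, 'c': 14}, y = 189

{'a': 1, 'c': 14}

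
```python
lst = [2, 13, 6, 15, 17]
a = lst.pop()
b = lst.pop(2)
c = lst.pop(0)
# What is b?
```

After line 1: lst = [2, 13, 6, 15, 17]
After line 2 (pop() -> a = 17): lst = [2, 13, 6, 15]
After line 3 (pop(2) -> b = 6): lst = [2, 13, 15]
After line 4 (pop(0) -> c = 2): lst = [13, 15]

6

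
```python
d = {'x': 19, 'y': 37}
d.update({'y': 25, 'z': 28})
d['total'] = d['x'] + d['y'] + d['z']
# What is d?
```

After line 1: d = {'x': 19, 'y': 37}
After line 2 (y overwritten, z added): d = {'x': 19, 'y': 25, 'z': 28}
After line 3 (total = 19 + 25 + 28 = 72): d = {'x': 19, 'y': 25, 'z': 28, 'total': 72}

{'x': 19, 'y': 25, 'z': 28, 'total': 72}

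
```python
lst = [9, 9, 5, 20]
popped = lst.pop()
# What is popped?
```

20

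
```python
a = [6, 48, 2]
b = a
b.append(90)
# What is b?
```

After line 1: a = [6, 48, 2]
After line 2 (b = a is an alias, same object): a = [6, 48, 2], b = [6, 48, 2]
After line 3 (b.append mutates the shared list): a = [6, 48, 2, 90], b = [6, 48, 2, 90]

[6, 48, 2, 90]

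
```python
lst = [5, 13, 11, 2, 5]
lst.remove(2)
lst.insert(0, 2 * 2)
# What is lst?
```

After line 1: lst = [5, 13, 11, 2, 5]
After line 2 (remove first 2): lst = [5, 13, 11, 5]
After line 3 (insert 4 at index 0): lst = [4, 5, 13, 11, 5]

[4, 5, 13, 11, 5]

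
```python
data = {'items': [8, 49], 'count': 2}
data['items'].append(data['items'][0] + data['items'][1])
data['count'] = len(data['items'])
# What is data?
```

After line 1: data = {'items': [8, 49], 'count': 2}
After line 2 (append 8 + 49 = 57): data = {'items': [8, 49, 57], 'count': 2}
After line 3 (count = len(items) = 3): data = {'items': [8, 49, 57], 'count': 3}

{'items': [8, 49, 57], 'count': 3}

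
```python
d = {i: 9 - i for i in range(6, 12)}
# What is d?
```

{6: 3, 7: 2, 8: 1, 9: 0, 10: -1, 11: -2}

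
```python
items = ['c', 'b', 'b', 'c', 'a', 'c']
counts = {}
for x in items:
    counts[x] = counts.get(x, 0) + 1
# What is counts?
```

Initial: counts = {}, items = ['c', 'b', 'b', 'c', 'a', 'c']
See 'c': counts = {'c': 1}
See 'b': counts = {'c': 1, 'b': 1}
See 'b': counts = {'c': 1, 'b': 2}
See 'c': counts = {'c': 2, 'b': 2}
See 'a': counts = {'c': 2, 'b': 2, 'a': 1}
See 'c': counts = {'c': 3, 'b': 2, 'a': 1}

{'c': 3, 'b': 2, 'a': 1}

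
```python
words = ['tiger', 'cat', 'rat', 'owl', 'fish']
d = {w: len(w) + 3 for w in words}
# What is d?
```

{'tiger': 8, 'cat': 6, 'rat': 6, 'owl': 6, 'fish': 7}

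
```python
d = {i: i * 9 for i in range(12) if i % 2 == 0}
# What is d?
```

{0: 0, 2: 18, 4: 36, 6: 54, 8: 72, 10: 90}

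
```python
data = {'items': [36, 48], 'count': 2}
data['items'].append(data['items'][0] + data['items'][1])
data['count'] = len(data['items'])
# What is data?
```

After line 1: data = {'items': [36, 48], 'count': 2}
After line 2 (append 36 + 48 = 84): data = {'items': [36, 48, 84], 'count': 2}
After line 3 (count = len(items) = 3): data = {'items': [36, 48, 84], 'count': 3}

{'items': [36, 48, 84], 'count': 3}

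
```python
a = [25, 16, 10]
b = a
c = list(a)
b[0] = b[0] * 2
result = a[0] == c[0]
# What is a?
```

After line 1: a = [25, 16, 10]
After line 2 (b = a, alias): a = [25, 16, 10], b = [25, 16, 10]
After line 3 (c = list(a) is a copy, new object): c = [25, 16, 10]
After line 4 (b[0] = 25 * 2 = 50; mutates shared a/b): a = b = [50, 16, 10], c = [25, 16, 10]
After line 5 (a[0] = 50, c[0] = 25; result = False)

[50, 16, 10]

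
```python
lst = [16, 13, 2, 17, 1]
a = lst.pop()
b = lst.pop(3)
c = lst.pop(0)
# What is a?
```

After line 1: lst = [16, 13, 2, 17, 1]
After line 2 (pop() -> a = 1): lst = [16, 13, 2, 17]
After line 3 (pop(3) -> b = 17): lst = [16, 13, 2]
After line 4 (pop(0) -> c = 16): lst = [13, 2]

1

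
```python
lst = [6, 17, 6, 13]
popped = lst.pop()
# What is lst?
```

[6, 17, 6]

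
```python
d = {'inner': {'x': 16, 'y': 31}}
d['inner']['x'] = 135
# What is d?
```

After line 1: d = {'inner': {'x': 16, 'y': 31}}
After line 2 (inner x overwritten): d = {'inner': {'x': 135, 'y': 31}}

{'inner': {'x': 135, 'y': 31}}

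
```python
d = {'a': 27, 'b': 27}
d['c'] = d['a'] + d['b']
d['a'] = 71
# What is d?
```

After line 1: d = {'a': 27, 'b': 27}
After line 2 (d['c'] = 27 + 27): d = {'a': 27, 'b': 27, 'c': 54}
After line 3: d = {'a': 71, 'b': 27, 'c': 54}

{'a': 71, 'b': 27, 'c': 54}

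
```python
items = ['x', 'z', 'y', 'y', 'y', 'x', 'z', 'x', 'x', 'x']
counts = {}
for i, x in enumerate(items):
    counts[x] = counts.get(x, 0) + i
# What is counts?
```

Initial: counts = {}, items = ['x', 'z', 'y', 'y', 'y', 'x', 'z', 'x', 'x', 'x']
i=0, x='x': counts = {'x': 0}
i=1, x='z': counts = {'x': 0, 'z': 1}
i=2, x='y': counts = {'x': 0, 'z': 1, 'y': 2}
i=3, x='y': counts = {'x': 0, 'z': 1, 'y': 5}
i=4, x='y': counts = {'x': 0, 'z': 1, 'y': 9}
i=5, x='x': counts = {'x': 5, 'z': 1, 'y': 9}
i=6, x='z': counts = {'x': 5, 'z': 7, 'y': 9}
i=7, x='x': counts = {'x': 12, 'z': 7, 'y': 9}
i=8, x='x': counts = {'x': 20, 'z': 7, 'y': 9}
i=9, x='x': counts = {'x': 29, 'z': 7, 'y': 9}

{'x': 29, 'z': 7, 'y': 9}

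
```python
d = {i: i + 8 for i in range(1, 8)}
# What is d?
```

{1: 9, 2: 10, 3: 11, 4: 12, 5: 13, 6: 14, 7: 15}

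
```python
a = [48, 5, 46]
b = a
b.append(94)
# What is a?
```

After line 1: a = [48, 5, 46]
After line 2 (b = a is an alias, same object): a = [48, 5, 46], b = [48, 5, 46]
After line 3 (b.append mutates the shared list): a = [48, 5, 46, 94], b = [48, 5, 46, 94]

[48, 5, 46, 94]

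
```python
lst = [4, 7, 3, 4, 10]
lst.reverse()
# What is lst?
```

[10, 4, 3, 7, 4]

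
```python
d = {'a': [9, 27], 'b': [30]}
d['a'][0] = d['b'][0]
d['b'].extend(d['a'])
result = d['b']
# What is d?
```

After line 1: d = {'a': [9, 27], 'b': [30]}
After line 2 (a[0] = b[0] = 30): d = {'a': [30, 27], 'b': [30]}
After line 3 (b.extend(a) appends [30, 27]): d = {'a': [30, 27], 'b': [30, 30, 27]}
After line 4: result = d['b'] = [30, 30, 27]

{'a': [30, 27], 'b': [30, 30, 27]}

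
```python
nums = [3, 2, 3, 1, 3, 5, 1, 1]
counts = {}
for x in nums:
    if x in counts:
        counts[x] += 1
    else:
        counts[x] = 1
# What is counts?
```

Initial: counts = {}, nums = [3, 2, 3, 1, 3, 5, 1, 1]
See 3: counts = {3: 1}
See 2: counts = {3: 1, 2: 1}
See 3: counts = {3: 2, 2: 1}
See 1: counts = {3: 2, 2: 1, 1: 1}
See 3: counts = {3: 3, 2: 1, 1: 1}
See 5: counts = {3: 3, 2: 1, 1: 1, 5: 1}
See 1: counts = {3: 3, 2: 1, 1: 2, 5: 1}
See 1: counts = {3: 3, 2: 1, 1: 3, 5: 1}

{3: 3, 2: 1, 1: 3, 5: 1}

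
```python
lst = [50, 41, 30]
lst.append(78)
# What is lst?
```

[50, 41, 30, 78]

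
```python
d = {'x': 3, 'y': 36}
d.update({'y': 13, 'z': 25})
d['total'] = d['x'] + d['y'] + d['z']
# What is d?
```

After line 1: d = {'x': 3, 'y': 36}
After line 2 (y overwritten, z added): d = {'x': 3, 'y': 13, 'z': 25}
After line 3 (total = 3 + 13 + 25 = 41): d = {'x': 3, 'y': 13, 'z': 25, 'total': 41}

{'x': 3, 'y': 13, 'z': 25, 'total': 41}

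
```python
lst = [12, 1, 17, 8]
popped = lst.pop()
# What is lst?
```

[12, 1, 17]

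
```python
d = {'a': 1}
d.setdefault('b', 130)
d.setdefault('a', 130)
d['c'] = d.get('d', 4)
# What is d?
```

After line 1: d = {'a': 1}
After line 2 (setdefault adds 'b'=130): d = {'a': 1, 'b': 130}
After line 3 (setdefault 'a' no-op, already exists): d = {'a': 1, 'b': 130}
After line 4 (get('d', 4) returns default since 'd' not in d): d = {'a': 1, 'b': 130, 'c': 4}

{'a': 1, 'b': 130, 'c': 4}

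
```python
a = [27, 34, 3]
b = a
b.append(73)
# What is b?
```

After line 1: a = [27, 34, 3]
After line 2 (b = a is an alias, same object): a = [27, 34, 3], b = [27, 34, 3]
After line 3 (b.append mutates the shared list): a = [27, 34, 3, 73], b = [27, 34, 3, 73]

[27, 34, 3, 73]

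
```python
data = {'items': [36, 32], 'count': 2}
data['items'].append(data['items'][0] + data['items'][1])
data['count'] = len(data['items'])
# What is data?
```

After line 1: data = {'items': [36, 32], 'count': 2}
After line 2 (append 36 + 32 = 68): data = {'items': [36, 32, 68], 'count': 2}
After line 3 (count = len(items) = 3): data = {'items': [36, 32, 68], 'count': 3}

{'items': [36, 32, 68], 'count': 3}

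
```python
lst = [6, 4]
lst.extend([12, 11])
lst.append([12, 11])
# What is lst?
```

After line 1: lst = [6, 4]
After line 2 (extend unpacks [12, 11]): lst = [6, 4, 12, 11]
After line 3 (append adds [12, 11] as single element): lst = [6, 4, 12, 11, [12, 11]]

[6, 4, 12, 11, [12, 11]]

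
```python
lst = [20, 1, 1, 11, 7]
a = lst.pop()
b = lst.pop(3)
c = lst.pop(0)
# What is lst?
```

After line 1: lst = [20, 1, 1, 11, 7]
After line 2 (pop() -> a = 7): lst = [20, 1, 1, 11]
After line 3 (pop(3) -> b = 11): lst = [20, 1, 1]
After line 4 (pop(0) -> c = 20): lst = [1, 1]

[1, 1]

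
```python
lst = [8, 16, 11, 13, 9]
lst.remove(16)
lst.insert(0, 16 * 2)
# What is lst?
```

After line 1: lst = [8, 16, 11, 13, 9]
After line 2 (remove first 16): lst = [8, 11, 13, 9]
After line 3 (insert 32 at index 0): lst = [32, 8, 11, 13, 9]

[32, 8, 11, 13, 9]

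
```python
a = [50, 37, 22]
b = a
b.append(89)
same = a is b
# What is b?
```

After line 1: a = [50, 37, 22]
After line 2 (b = a is an alias, same object): a = [50, 37, 22], b = [50, 37, 22]
After line 3 (b.append mutates the shared list): a = [50, 37, 22, 89], b = [50, 37, 22, 89]
After line 4 (same = a is b; same object -> True): same = True

[50, 37, 22, 89]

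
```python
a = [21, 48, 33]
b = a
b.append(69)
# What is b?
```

After line 1: a = [21, 48, 33]
After line 2 (b = a is an alias, same object): a = [21, 48, 33], b = [21, 48, 33]
After line 3 (b.append mutates the shared list): a = [21, 48, 33, 69], b = [21, 48, 33, 69]

[21, 48, 33, 69]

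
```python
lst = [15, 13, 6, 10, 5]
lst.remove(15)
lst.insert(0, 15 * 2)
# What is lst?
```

After line 1: lst = [15, 13, 6, 10, 5]
After line 2 (remove first 15): lst = [13, 6, 10, 5]
After line 3 (insert 30 at index 0): lst = [30, 13, 6, 10, 5]

[30, 13, 6, 10, 5]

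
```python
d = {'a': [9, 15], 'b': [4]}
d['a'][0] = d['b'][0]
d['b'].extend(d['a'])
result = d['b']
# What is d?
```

After line 1: d = {'a': [9, 15], 'b': [4]}
After line 2 (a[0] = b[0] = 4): d = {'a': [4, 15], 'b': [4]}
After line 3 (b.extend(a) appends [4, 15]): d = {'a': [4, 15], 'b': [4, 4, 15]}
After line 4: result = d['b'] = [4, 4, 15]

{'a': [4, 15], 'b': [4, 4, 15]}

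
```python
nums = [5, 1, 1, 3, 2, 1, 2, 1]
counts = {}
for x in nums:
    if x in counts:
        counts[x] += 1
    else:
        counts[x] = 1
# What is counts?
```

Initial: counts = {}, nums = [5, 1, 1, 3, 2, 1, 2, 1]
See 5: counts = {5: 1}
See 1: counts = {5: 1, 1: 1}
See 1: counts = {5: 1, 1: 2}
See 3: counts = {5: 1, 1: 2, 3: 1}
See 2: counts = {5: 1, 1: 2, 3: 1, 2: 1}
See 1: counts = {5: 1, 1: 3, 3: 1, 2: 1}
See 2: counts = {5: 1, 1: 3, 3: 1, 2: 2}
See 1: counts = {5: 1, 1: 4, 3: 1, 2: 2}

{5: 1, 1: 4, 3: 1, 2: 2}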